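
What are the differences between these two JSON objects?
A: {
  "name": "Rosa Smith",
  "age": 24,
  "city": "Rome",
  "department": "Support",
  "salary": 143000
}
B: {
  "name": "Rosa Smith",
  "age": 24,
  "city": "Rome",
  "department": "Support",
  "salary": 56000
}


Comparing each field (in key order):
  name: same
  age: same
  city: same
  department: same
  salary: DIFFERENT
Differences:
  salary: 143000 -> 56000

1 field(s) changed

1 change: salary


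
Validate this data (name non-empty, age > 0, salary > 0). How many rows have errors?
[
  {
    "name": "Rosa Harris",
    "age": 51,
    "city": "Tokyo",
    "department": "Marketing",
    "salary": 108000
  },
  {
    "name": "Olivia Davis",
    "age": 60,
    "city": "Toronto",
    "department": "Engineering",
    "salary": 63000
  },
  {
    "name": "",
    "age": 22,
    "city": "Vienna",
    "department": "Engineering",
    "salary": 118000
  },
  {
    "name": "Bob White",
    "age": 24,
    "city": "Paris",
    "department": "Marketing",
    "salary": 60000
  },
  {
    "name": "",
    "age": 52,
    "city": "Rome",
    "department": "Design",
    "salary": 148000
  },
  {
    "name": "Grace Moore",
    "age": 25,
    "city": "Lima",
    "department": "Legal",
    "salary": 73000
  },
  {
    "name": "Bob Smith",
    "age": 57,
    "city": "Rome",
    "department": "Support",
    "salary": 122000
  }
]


Validating 7 records:
Rules: name non-empty, age > 0, salary > 0

  Row 1 (Rosa Harris): OK
  Row 2 (Olivia Davis): OK
  Row 3 (???): empty name
  Row 4 (Bob White): OK
  Row 5 (???): empty name
  Row 6 (Grace Moore): OK
  Row 7 (Bob Smith): OK

Total errors: 2

2 errors


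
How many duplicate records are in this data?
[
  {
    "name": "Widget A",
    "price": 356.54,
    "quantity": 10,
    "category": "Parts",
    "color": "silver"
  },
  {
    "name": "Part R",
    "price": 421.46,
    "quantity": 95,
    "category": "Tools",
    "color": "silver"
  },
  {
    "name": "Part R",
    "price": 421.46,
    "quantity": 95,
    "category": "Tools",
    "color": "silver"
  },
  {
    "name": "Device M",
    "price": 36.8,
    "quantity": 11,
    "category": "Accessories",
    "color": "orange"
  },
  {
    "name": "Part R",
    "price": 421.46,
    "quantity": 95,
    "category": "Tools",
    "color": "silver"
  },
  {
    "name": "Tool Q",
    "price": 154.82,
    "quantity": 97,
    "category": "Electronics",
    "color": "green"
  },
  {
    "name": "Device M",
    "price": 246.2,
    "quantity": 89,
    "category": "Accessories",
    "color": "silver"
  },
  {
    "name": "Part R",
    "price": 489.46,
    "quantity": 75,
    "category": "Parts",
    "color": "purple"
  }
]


Checking 8 records for duplicates:

  Row 1: Widget A ($356.54, qty 10)
  Row 2: Part R ($421.46, qty 95)
  Row 3: Part R ($421.46, qty 95) <-- DUPLICATE
  Row 4: Device M ($36.8, qty 11)
  Row 5: Part R ($421.46, qty 95) <-- DUPLICATE
  Row 6: Tool Q ($154.82, qty 97)
  Row 7: Device M ($246.2, qty 89)
  Row 8: Part R ($489.46, qty 75)

Duplicates found: 2
Unique records: 6

2 duplicates, 6 unique


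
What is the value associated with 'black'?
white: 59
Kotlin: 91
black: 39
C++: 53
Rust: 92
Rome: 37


Looking up key 'black'
Value: 39

39


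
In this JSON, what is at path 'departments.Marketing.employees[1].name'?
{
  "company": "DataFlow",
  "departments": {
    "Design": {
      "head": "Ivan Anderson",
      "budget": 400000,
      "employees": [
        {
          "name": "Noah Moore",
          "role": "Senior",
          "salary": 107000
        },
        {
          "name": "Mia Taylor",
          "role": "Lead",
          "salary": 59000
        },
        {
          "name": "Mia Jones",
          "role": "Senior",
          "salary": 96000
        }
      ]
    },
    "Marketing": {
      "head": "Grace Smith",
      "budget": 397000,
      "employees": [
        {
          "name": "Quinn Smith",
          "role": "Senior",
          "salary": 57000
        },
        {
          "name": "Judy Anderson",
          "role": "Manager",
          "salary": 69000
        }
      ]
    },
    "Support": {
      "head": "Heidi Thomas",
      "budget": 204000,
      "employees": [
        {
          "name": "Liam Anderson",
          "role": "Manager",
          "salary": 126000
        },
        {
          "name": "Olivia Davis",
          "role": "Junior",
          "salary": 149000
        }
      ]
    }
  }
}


Path: departments.Marketing.employees[1].name

Navigate:
  -> departments
  -> Marketing
  -> employees[1].name = 'Judy Anderson'

Judy Anderson


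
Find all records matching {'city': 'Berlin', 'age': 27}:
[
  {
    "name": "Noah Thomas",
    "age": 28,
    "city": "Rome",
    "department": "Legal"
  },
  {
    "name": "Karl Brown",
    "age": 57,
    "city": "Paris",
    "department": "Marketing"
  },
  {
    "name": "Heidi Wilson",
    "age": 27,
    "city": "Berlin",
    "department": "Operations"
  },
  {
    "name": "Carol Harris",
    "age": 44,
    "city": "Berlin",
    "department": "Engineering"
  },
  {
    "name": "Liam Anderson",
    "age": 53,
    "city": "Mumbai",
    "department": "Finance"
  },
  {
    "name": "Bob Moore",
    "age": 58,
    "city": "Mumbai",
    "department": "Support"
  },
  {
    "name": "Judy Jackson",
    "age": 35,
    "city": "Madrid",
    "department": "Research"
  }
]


Search criteria: {'city': 'Berlin', 'age': 27}

Checking 7 records:
  Noah Thomas: {city: Rome, age: 28}
  Karl Brown: {city: Paris, age: 57}
  Heidi Wilson: {city: Berlin, age: 27} <-- MATCH
  Carol Harris: {city: Berlin, age: 44}
  Liam Anderson: {city: Mumbai, age: 53}
  Bob Moore: {city: Mumbai, age: 58}
  Judy Jackson: {city: Madrid, age: 35}

Matches: ["Heidi Wilson"]

["Heidi Wilson"]


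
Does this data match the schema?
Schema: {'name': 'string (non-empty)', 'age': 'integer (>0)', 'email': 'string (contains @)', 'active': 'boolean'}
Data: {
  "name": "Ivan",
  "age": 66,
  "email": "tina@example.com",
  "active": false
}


Validating each field against schema:
  name: OK (non-empty string)
  age: OK (positive integer)
  email: OK (string with @)
  active: OK (boolean)

Result: VALID

VALID


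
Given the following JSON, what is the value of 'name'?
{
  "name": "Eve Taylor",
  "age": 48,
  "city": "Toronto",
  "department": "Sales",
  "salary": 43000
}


Looking up field 'name'
Value: Eve Taylor

Eve Taylor


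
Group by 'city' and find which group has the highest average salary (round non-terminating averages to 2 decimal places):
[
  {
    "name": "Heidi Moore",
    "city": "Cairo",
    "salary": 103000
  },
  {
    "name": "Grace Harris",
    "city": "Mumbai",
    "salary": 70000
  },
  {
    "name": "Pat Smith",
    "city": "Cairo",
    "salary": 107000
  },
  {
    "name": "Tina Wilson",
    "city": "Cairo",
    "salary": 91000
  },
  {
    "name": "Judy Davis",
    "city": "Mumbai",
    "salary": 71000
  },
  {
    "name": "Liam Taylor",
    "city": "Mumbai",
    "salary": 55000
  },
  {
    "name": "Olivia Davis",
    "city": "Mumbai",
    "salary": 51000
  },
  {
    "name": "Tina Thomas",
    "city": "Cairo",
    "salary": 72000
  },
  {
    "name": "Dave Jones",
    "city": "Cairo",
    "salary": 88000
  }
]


Group by: city

Groups:
  Cairo: 5 people, avg salary = 461000/5 = $92200
  Mumbai: 4 people, avg salary = 247000/4 = $61750

Highest average salary: Cairo ($92200)

Cairo ($92200)


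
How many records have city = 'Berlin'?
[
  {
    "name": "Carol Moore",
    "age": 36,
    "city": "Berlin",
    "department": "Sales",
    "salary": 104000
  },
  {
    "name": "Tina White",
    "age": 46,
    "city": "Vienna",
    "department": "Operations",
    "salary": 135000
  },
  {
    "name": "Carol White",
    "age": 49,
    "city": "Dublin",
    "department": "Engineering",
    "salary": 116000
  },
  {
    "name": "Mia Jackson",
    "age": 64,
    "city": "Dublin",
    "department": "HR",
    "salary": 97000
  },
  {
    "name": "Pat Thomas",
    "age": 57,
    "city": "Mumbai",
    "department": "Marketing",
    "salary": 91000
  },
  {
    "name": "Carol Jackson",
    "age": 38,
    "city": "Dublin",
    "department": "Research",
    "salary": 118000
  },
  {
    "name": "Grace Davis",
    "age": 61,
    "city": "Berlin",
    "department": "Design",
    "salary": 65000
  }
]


Data: 7 records
Condition: city = 'Berlin'

Checking each record:
  Carol Moore: Berlin MATCH
  Tina White: Vienna
  Carol White: Dublin
  Mia Jackson: Dublin
  Pat Thomas: Mumbai
  Carol Jackson: Dublin
  Grace Davis: Berlin MATCH

Count: 2

2


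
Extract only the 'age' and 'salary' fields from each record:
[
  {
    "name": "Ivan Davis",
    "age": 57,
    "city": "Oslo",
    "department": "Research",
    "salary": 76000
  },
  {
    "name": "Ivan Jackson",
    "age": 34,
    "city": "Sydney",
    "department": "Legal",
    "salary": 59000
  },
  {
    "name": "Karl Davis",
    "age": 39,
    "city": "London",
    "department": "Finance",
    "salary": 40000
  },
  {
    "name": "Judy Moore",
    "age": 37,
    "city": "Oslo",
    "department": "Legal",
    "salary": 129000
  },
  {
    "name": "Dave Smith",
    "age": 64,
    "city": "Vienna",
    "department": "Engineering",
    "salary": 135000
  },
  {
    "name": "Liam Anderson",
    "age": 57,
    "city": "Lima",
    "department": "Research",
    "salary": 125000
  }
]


Original: 6 records with fields: name, age, city, department, salary
Keep: ['age', 'salary']
Drop: ['name', 'city', 'department']
Result: 6 records, 2 fields each

[
  {
    "age": 57,
    "salary": 76000
  },
  {
    "age": 34,
    "salary": 59000
  },
  {
    "age": 39,
    "salary": 40000
  },
  {
    "age": 37,
    "salary": 129000
  },
  {
    "age": 64,
    "salary": 135000
  },
  {
    "age": 57,
    "salary": 125000
  }
]


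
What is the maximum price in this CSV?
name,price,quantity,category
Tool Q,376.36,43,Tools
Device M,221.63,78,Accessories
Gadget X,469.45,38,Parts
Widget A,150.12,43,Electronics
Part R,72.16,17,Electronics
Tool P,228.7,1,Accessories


Computing maximum price:
Values: [376.36, 221.63, 469.45, 150.12, 72.16, 228.7]
Max = 469.45

469.45


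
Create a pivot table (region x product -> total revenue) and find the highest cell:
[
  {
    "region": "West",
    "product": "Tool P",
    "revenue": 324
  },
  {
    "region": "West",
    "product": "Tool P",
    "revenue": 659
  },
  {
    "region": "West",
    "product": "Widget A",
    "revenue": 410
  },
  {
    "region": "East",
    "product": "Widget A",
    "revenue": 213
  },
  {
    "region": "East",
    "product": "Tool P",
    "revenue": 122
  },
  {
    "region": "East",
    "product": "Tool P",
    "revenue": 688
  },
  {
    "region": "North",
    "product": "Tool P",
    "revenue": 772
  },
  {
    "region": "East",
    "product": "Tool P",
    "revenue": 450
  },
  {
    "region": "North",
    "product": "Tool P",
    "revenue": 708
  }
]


Pivot: region (rows) x product (columns) -> total revenue

     Tool P        Widget A    
East          1260           213  
North         1480             0  
West           983           410  

Highest: North / Tool P = $1480

North / Tool P = $1480


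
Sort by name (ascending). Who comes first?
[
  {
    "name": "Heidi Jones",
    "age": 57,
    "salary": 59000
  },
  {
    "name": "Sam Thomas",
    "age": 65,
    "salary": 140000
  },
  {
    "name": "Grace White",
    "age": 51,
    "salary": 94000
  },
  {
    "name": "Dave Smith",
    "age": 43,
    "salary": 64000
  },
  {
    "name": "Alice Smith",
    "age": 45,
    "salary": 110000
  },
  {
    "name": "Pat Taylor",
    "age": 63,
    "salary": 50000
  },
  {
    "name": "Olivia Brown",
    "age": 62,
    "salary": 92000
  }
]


Sort by: name (ascending)

Sorted order:
  1. Alice Smith (name = Alice Smith)
  2. Dave Smith (name = Dave Smith)
  3. Grace White (name = Grace White)
  4. Heidi Jones (name = Heidi Jones)
  5. Olivia Brown (name = Olivia Brown)
  6. Pat Taylor (name = Pat Taylor)
  7. Sam Thomas (name = Sam Thomas)

First: Alice Smith

Alice Smith


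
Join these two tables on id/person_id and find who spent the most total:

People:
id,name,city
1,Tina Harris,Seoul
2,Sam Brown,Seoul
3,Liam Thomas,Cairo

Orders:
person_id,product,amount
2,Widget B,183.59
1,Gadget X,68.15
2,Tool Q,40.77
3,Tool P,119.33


Join on: people.id = orders.person_id

Joined rows:
  Sam Brown (Seoul) bought Widget B for $183.59
  Tina Harris (Seoul) bought Gadget X for $68.15
  Sam Brown (Seoul) bought Tool Q for $40.77
  Liam Thomas (Cairo) bought Tool P for $119.33

Total per person:
  Sam Brown: $224.36
  Liam Thomas: $119.33
  Tina Harris: $68.15

Top spender: Sam Brown ($224.36)

Sam Brown ($224.36)


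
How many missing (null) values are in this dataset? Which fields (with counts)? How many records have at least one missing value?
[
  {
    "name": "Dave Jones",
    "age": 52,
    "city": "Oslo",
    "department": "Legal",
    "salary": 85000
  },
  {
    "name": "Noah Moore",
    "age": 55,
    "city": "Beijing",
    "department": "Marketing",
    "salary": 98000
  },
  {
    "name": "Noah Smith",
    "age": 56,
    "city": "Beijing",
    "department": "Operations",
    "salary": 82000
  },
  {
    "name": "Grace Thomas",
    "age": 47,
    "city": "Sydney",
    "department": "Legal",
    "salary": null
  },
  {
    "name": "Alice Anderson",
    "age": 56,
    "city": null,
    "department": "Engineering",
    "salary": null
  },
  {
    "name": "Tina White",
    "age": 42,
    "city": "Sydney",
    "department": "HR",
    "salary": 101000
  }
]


Checking for missing (null) values in 6 records:

  Dave Jones: complete
  Noah Moore: complete
  Noah Smith: complete
  Grace Thomas: salary
  Alice Anderson: city, salary
  Tina White: complete

Per field:
  name: 0 missing
  age: 0 missing
  city: 1 missing
  department: 0 missing
  salary: 2 missing

Total missing values: 3
Records with any missing: 2

3 missing values (city: 1, salary: 2); 2 incomplete records


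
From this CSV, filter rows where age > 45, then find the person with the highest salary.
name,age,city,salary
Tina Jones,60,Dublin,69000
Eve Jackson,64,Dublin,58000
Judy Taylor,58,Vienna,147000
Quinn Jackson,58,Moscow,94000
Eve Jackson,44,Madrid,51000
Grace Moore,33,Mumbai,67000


Filter: age > 45
Sort by: salary (descending)

Filtered records (4):
  Judy Taylor, age 58, salary $147000
  Quinn Jackson, age 58, salary $94000
  Tina Jones, age 60, salary $69000
  Eve Jackson, age 64, salary $58000

Highest salary: Judy Taylor ($147000)

Judy Taylor


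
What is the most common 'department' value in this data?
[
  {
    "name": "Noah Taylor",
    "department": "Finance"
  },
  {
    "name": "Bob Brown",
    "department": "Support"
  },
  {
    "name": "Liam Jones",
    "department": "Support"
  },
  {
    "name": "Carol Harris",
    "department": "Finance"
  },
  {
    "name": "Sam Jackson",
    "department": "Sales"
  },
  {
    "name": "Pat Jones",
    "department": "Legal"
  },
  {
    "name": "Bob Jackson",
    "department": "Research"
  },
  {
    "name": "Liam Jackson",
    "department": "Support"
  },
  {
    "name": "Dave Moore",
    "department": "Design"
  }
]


Counting 'department' values across 9 records:

  Support: 3 ###
  Finance: 2 ##
  Sales: 1 #
  Legal: 1 #
  Research: 1 #
  Design: 1 #

Most common: Support (3 times)

Support (3 times)


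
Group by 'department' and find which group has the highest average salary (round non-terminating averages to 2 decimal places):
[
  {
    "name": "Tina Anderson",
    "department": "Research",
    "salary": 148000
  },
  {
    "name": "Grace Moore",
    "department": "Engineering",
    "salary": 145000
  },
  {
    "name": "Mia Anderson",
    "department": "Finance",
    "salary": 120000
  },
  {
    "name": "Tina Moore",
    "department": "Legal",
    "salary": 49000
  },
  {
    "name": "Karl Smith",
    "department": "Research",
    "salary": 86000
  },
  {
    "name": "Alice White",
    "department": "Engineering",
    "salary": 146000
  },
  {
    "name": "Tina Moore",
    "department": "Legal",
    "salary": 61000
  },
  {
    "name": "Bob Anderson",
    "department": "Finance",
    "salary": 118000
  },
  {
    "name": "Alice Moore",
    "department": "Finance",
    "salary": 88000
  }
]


Group by: department

Groups:
  Engineering: 2 people, avg salary = 291000/2 = $145500
  Finance: 3 people, avg salary = 326000/3 ≈ $108666.67
  Legal: 2 people, avg salary = 110000/2 = $55000
  Research: 2 people, avg salary = 234000/2 = $117000

Highest average salary: Engineering ($145500)

Engineering ($145500)


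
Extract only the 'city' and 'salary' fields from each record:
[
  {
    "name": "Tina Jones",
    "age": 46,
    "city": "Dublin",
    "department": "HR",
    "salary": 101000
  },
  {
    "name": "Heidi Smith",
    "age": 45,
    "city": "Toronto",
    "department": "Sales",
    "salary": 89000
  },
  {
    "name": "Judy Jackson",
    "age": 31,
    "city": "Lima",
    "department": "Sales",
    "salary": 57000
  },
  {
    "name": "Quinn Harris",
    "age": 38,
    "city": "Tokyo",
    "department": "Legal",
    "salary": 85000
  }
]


Original: 4 records with fields: name, age, city, department, salary
Keep: ['city', 'salary']
Drop: ['name', 'age', 'department']
Result: 4 records, 2 fields each

[
  {
    "city": "Dublin",
    "salary": 101000
  },
  {
    "city": "Toronto",
    "salary": 89000
  },
  {
    "city": "Lima",
    "salary": 57000
  },
  {
    "city": "Tokyo",
    "salary": 85000
  }
]


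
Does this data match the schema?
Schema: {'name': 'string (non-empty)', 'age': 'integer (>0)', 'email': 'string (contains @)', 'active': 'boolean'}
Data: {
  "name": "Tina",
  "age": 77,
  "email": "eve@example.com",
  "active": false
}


Validating each field against schema:
  name: OK (non-empty string)
  age: OK (positive integer)
  email: OK (string with @)
  active: OK (boolean)

Result: VALID

VALID


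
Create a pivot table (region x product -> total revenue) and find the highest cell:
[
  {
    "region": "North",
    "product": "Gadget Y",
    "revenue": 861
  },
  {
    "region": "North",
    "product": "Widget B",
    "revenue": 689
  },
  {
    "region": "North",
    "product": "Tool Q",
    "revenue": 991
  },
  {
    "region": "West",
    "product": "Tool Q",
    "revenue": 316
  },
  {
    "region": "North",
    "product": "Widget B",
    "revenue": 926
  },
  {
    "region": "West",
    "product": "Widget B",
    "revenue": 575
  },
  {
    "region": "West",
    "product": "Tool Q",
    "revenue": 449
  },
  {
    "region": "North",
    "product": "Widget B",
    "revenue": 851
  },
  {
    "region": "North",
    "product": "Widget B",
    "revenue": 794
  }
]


Pivot: region (rows) x product (columns) -> total revenue

     Gadget Y      Tool Q        Widget B    
North          861           991          3260  
West             0           765           575  

Highest: North / Widget B = $3260

North / Widget B = $3260


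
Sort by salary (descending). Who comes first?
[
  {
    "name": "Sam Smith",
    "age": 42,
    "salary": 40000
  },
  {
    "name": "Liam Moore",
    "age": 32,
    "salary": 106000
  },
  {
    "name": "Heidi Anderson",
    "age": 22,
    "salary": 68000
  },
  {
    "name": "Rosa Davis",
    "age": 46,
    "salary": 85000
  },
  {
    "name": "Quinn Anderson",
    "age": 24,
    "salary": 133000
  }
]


Sort by: salary (descending)

Sorted order:
  1. Quinn Anderson (salary = 133000)
  2. Liam Moore (salary = 106000)
  3. Rosa Davis (salary = 85000)
  4. Heidi Anderson (salary = 68000)
  5. Sam Smith (salary = 40000)

First: Quinn Anderson

Quinn Anderson


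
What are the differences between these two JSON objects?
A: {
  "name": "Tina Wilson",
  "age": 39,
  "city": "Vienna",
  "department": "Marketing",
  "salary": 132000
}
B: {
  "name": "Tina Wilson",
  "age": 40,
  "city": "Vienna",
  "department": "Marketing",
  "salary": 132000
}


Comparing each field (in key order):
  name: same
  age: DIFFERENT
  city: same
  department: same
  salary: same
Differences:
  age: 39 -> 40

1 field(s) changed

1 change: age


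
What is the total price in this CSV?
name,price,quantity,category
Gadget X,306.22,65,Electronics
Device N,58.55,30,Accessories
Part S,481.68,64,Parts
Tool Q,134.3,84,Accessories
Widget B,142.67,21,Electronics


Computing total price:
Values: [306.22, 58.55, 481.68, 134.3, 142.67]
Sum = 1123.42

1123.42


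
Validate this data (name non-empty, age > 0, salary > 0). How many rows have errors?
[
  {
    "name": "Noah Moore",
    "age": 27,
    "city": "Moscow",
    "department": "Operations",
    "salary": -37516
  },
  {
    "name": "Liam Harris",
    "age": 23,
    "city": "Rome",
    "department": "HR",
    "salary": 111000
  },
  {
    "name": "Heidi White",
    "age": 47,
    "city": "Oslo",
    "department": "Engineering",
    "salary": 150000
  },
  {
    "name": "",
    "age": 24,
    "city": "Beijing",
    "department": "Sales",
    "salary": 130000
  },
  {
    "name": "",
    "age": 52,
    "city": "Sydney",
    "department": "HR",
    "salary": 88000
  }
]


Validating 5 records:
Rules: name non-empty, age > 0, salary > 0

  Row 1 (Noah Moore): negative salary: -37516
  Row 2 (Liam Harris): OK
  Row 3 (Heidi White): OK
  Row 4 (???): empty name
  Row 5 (???): empty name

Total errors: 3

3 errors


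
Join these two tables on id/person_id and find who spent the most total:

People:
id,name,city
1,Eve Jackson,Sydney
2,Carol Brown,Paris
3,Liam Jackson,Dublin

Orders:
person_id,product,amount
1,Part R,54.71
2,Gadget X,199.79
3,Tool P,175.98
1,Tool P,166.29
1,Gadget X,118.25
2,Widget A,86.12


Join on: people.id = orders.person_id

Joined rows:
  Eve Jackson (Sydney) bought Part R for $54.71
  Carol Brown (Paris) bought Gadget X for $199.79
  Liam Jackson (Dublin) bought Tool P for $175.98
  Eve Jackson (Sydney) bought Tool P for $166.29
  Eve Jackson (Sydney) bought Gadget X for $118.25
  Carol Brown (Paris) bought Widget A for $86.12

Total per person:
  Eve Jackson: $339.25
  Carol Brown: $285.91
  Liam Jackson: $175.98

Top spender: Eve Jackson ($339.25)

Eve Jackson ($339.25)


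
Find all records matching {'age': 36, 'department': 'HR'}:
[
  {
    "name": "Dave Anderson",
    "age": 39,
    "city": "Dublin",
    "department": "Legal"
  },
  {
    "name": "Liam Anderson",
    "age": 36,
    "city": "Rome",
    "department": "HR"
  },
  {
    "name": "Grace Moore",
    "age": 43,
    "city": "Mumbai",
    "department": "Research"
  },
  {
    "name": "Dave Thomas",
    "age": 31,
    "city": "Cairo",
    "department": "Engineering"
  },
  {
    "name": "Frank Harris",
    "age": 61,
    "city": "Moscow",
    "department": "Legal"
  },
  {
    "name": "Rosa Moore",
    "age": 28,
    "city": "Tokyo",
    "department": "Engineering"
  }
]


Search criteria: {'age': 36, 'department': 'HR'}

Checking 6 records:
  Dave Anderson: {age: 39, department: Legal}
  Liam Anderson: {age: 36, department: HR} <-- MATCH
  Grace Moore: {age: 43, department: Research}
  Dave Thomas: {age: 31, department: Engineering}
  Frank Harris: {age: 61, department: Legal}
  Rosa Moore: {age: 28, department: Engineering}

Matches: ["Liam Anderson"]

["Liam Anderson"]


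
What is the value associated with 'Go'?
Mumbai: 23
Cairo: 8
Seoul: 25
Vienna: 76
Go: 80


Looking up key 'Go'
Value: 80

80


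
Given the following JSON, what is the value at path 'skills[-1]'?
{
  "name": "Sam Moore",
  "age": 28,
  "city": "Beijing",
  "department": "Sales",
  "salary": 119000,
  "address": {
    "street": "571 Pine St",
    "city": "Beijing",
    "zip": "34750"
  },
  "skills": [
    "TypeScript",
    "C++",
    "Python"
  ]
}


Query: skills[-1]
Path: skills -> last element
Value: Python

Python


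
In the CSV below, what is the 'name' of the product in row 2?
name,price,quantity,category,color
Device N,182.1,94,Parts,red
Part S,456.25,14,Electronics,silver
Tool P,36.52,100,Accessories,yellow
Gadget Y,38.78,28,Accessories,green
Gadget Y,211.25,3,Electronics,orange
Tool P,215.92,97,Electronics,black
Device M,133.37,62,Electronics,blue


Query: Row 2 ('Part S'), column 'name'
Value: Part S

Part S


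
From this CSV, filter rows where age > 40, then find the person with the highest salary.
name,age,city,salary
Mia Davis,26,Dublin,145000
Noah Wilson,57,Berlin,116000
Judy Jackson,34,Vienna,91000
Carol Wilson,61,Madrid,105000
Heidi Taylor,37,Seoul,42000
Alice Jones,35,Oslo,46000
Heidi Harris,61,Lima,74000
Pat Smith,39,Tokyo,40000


Filter: age > 40
Sort by: salary (descending)

Filtered records (3):
  Noah Wilson, age 57, salary $116000
  Carol Wilson, age 61, salary $105000
  Heidi Harris, age 61, salary $74000

Highest salary: Noah Wilson ($116000)

Noah Wilson


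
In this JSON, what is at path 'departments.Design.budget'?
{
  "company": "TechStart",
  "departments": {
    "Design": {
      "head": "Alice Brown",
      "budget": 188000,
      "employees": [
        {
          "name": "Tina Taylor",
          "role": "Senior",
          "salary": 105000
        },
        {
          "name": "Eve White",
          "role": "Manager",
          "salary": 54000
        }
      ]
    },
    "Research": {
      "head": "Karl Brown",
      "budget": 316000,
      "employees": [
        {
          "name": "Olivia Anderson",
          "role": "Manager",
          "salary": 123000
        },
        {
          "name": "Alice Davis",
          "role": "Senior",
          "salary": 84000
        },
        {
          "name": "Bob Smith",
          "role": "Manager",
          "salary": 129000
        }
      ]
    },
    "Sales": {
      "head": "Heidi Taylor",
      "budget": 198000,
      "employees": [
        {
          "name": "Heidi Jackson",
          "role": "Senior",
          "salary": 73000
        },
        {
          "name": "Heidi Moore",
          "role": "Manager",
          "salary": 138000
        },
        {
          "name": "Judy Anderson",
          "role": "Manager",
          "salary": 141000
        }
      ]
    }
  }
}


Path: departments.Design.budget

Navigate:
  -> departments
  -> Design
  -> budget = 188000

188000


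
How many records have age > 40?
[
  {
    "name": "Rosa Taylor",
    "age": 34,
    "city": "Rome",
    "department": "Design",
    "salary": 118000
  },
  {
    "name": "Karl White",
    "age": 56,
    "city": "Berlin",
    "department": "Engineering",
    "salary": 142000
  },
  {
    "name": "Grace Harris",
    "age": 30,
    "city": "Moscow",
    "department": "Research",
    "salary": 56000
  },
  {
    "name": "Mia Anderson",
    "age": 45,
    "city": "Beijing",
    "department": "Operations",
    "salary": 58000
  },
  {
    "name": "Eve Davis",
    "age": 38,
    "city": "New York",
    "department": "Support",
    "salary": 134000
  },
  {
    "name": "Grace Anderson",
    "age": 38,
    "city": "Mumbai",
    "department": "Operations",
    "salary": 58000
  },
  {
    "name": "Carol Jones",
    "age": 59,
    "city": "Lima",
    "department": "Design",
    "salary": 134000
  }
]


Data: 7 records
Condition: age > 40

Checking each record:
  Rosa Taylor: 34
  Karl White: 56 MATCH
  Grace Harris: 30
  Mia Anderson: 45 MATCH
  Eve Davis: 38
  Grace Anderson: 38
  Carol Jones: 59 MATCH

Count: 3

3


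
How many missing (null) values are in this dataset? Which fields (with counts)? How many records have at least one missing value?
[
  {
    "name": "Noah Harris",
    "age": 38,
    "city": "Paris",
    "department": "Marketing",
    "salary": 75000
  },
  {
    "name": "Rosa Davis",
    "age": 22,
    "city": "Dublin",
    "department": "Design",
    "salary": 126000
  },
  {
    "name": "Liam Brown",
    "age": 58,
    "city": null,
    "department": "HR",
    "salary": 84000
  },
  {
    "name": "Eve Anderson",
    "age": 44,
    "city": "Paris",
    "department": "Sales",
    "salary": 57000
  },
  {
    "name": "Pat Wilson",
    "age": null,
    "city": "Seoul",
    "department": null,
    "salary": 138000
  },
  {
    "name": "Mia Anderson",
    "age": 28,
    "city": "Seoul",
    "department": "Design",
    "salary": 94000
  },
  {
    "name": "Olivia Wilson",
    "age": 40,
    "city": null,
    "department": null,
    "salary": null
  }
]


Checking for missing (null) values in 7 records:

  Noah Harris: complete
  Rosa Davis: complete
  Liam Brown: city
  Eve Anderson: complete
  Pat Wilson: age, department
  Mia Anderson: complete
  Olivia Wilson: city, department, salary

Per field:
  name: 0 missing
  age: 1 missing
  city: 2 missing
  department: 2 missing
  salary: 1 missing

Total missing values: 6
Records with any missing: 3

6 missing values (age: 1, city: 2, department: 2, salary: 1); 3 incomplete records


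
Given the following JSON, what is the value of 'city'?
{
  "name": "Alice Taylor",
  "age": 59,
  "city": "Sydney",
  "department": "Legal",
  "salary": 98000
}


Looking up field 'city'
Value: Sydney

Sydney


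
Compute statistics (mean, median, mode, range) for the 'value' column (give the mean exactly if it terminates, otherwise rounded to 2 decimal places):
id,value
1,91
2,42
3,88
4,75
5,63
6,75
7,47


Data: [91, 42, 88, 75, 63, 75, 47]
Count: 7
Sum: 481
Mean: 481/7 ≈ 68.71 (rounded to 2 decimal places)
Sorted: [42, 47, 63, 75, 75, 88, 91]
Median: 75.0
Mode: 75 (2 times)
Range: 91 - 42 = 49
Min: 42, Max: 91

mean≈68.71, median=75.0, mode=75, range=49


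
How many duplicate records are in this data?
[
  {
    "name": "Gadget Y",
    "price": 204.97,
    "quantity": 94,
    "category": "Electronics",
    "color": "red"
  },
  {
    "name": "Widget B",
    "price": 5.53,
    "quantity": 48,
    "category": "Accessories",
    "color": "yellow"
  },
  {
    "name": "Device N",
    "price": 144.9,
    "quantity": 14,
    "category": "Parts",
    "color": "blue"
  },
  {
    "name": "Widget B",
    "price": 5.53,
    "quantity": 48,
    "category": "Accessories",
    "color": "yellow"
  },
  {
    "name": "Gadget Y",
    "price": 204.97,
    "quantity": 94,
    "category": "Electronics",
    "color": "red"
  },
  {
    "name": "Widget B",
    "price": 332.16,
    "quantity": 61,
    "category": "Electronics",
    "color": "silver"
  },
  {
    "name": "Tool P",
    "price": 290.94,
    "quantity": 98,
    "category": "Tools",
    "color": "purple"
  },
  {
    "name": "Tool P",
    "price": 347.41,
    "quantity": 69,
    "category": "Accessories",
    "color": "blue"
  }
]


Checking 8 records for duplicates:

  Row 1: Gadget Y ($204.97, qty 94)
  Row 2: Widget B ($5.53, qty 48)
  Row 3: Device N ($144.9, qty 14)
  Row 4: Widget B ($5.53, qty 48) <-- DUPLICATE
  Row 5: Gadget Y ($204.97, qty 94) <-- DUPLICATE
  Row 6: Widget B ($332.16, qty 61)
  Row 7: Tool P ($290.94, qty 98)
  Row 8: Tool P ($347.41, qty 69)

Duplicates found: 2
Unique records: 6

2 duplicates, 6 unique


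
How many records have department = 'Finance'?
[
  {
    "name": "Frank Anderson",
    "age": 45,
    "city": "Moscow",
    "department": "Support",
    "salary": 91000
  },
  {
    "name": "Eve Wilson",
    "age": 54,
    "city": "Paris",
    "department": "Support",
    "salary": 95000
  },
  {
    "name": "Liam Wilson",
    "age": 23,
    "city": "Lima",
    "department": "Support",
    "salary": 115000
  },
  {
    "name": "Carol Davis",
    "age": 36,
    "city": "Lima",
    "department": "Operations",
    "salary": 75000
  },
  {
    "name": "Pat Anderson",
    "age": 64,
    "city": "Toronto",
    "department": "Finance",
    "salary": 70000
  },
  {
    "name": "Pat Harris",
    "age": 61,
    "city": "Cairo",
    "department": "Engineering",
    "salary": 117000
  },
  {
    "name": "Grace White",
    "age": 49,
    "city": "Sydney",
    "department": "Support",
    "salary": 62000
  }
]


Data: 7 records
Condition: department = 'Finance'

Checking each record:
  Frank Anderson: Support
  Eve Wilson: Support
  Liam Wilson: Support
  Carol Davis: Operations
  Pat Anderson: Finance MATCH
  Pat Harris: Engineering
  Grace White: Support

Count: 1

1


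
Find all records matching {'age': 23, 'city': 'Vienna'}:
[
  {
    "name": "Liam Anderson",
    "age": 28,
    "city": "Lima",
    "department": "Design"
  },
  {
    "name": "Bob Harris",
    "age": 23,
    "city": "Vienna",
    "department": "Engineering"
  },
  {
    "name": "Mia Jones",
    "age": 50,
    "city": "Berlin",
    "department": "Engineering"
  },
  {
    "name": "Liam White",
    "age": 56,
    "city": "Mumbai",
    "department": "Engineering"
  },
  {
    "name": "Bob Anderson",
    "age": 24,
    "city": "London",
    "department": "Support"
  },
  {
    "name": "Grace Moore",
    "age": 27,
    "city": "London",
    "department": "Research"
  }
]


Search criteria: {'age': 23, 'city': 'Vienna'}

Checking 6 records:
  Liam Anderson: {age: 28, city: Lima}
  Bob Harris: {age: 23, city: Vienna} <-- MATCH
  Mia Jones: {age: 50, city: Berlin}
  Liam White: {age: 56, city: Mumbai}
  Bob Anderson: {age: 24, city: London}
  Grace Moore: {age: 27, city: London}

Matches: ["Bob Harris"]

["Bob Harris"]


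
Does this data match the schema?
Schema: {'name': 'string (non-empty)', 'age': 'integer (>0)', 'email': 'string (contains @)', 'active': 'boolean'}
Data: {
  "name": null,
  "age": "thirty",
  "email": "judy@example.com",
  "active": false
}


Validating each field against schema:
  name: FAIL (null is not a string)
  age: FAIL ("thirty" is not an integer)
  email: OK (string with @)
  active: OK (boolean)

Result: INVALID (2 errors: name, age)

INVALID (2 errors: name, age)


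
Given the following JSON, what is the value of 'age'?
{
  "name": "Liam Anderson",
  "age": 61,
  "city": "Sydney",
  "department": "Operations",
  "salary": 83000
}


Looking up field 'age'
Value: 61

61


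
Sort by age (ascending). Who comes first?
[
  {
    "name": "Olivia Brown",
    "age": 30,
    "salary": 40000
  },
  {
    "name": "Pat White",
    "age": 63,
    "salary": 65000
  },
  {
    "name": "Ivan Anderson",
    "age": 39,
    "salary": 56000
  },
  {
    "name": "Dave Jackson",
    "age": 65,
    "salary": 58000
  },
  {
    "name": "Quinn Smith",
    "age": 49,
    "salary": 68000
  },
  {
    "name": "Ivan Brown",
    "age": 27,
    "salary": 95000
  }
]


Sort by: age (ascending)

Sorted order:
  1. Ivan Brown (age = 27)
  2. Olivia Brown (age = 30)
  3. Ivan Anderson (age = 39)
  4. Quinn Smith (age = 49)
  5. Pat White (age = 63)
  6. Dave Jackson (age = 65)

First: Ivan Brown

Ivan Brown


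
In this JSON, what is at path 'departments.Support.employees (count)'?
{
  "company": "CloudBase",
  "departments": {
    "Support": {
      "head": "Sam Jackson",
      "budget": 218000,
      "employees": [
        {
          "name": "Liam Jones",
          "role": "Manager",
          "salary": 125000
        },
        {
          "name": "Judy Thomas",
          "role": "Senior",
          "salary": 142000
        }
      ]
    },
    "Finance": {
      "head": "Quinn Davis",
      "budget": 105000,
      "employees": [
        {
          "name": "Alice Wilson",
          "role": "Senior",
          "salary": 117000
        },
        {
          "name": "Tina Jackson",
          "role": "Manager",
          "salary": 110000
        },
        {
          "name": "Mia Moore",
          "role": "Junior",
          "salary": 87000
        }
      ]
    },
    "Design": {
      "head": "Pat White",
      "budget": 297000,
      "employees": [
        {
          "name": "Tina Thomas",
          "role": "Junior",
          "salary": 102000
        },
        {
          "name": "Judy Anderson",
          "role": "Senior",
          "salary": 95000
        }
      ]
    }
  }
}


Path: departments.Support.employees (count)

Navigate:
  -> departments
  -> Support
  -> employees (array, length 2)

2


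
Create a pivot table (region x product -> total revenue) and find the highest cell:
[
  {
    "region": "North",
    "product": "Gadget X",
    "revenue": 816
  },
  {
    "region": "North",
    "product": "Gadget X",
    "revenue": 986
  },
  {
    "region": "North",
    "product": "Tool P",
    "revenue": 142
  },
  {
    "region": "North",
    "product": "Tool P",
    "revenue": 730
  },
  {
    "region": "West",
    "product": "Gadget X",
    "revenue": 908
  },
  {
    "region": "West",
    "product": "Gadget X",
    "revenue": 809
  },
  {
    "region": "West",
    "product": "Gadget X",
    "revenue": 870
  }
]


Pivot: region (rows) x product (columns) -> total revenue

     Gadget X      Tool P      
North         1802           872  
West          2587             0  

Highest: West / Gadget X = $2587

West / Gadget X = $2587


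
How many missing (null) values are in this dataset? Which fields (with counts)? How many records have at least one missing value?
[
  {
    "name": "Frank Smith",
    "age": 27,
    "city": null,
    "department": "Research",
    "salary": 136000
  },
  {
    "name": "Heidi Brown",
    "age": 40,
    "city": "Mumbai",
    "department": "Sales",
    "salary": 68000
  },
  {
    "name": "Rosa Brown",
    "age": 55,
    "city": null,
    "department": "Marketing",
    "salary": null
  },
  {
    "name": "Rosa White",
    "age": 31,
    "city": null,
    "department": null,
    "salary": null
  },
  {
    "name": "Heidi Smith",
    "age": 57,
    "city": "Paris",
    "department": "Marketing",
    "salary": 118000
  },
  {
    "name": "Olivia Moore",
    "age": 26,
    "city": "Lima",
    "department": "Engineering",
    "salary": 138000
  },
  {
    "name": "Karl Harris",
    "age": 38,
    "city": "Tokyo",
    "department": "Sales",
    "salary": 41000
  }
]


Checking for missing (null) values in 7 records:

  Frank Smith: city
  Heidi Brown: complete
  Rosa Brown: city, salary
  Rosa White: city, department, salary
  Heidi Smith: complete
  Olivia Moore: complete
  Karl Harris: complete

Per field:
  name: 0 missing
  age: 0 missing
  city: 3 missing
  department: 1 missing
  salary: 2 missing

Total missing values: 6
Records with any missing: 3

6 missing values (city: 3, department: 1, salary: 2); 3 incomplete records


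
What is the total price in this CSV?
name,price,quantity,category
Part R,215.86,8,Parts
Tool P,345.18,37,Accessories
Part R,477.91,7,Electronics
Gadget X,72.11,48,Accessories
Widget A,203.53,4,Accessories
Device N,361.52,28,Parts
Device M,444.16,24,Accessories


Computing total price:
Values: [215.86, 345.18, 477.91, 72.11, 203.53, 361.52, 444.16]
Sum = 2120.27

2120.27


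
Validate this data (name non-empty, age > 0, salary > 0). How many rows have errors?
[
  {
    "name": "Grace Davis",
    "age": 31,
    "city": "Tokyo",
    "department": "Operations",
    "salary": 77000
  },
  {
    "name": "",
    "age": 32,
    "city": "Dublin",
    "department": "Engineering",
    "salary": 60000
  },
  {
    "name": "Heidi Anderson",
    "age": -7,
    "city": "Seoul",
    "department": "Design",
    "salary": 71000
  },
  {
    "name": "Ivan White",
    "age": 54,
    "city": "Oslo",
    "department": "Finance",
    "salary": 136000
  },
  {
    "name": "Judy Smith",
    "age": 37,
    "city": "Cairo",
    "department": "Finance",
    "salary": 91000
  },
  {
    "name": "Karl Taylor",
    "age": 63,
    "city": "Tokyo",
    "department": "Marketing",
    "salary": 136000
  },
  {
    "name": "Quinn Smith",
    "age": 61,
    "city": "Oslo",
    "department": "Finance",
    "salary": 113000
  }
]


Validating 7 records:
Rules: name non-empty, age > 0, salary > 0

  Row 1 (Grace Davis): OK
  Row 2 (???): empty name
  Row 3 (Heidi Anderson): negative age: -7
  Row 4 (Ivan White): OK
  Row 5 (Judy Smith): OK
  Row 6 (Karl Taylor): OK
  Row 7 (Quinn Smith): OK

Total errors: 2

2 errors


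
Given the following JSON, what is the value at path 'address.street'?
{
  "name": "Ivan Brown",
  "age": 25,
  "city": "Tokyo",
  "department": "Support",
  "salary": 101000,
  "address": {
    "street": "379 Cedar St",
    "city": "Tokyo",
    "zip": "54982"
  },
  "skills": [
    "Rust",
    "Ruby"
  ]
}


Query: address.street
Path: address -> street
Value: 379 Cedar St

379 Cedar St


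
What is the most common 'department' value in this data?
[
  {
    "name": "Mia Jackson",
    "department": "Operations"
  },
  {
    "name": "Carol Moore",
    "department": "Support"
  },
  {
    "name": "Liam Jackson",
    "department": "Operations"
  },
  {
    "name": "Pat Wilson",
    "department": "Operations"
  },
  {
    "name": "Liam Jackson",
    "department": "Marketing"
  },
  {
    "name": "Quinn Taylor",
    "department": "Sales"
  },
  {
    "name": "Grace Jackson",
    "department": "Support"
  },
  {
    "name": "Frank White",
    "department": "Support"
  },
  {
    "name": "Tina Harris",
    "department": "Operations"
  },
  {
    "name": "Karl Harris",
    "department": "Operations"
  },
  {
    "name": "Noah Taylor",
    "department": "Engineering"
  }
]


Counting 'department' values across 11 records:

  Operations: 5 #####
  Support: 3 ###
  Marketing: 1 #
  Sales: 1 #
  Engineering: 1 #

Most common: Operations (5 times)

Operations (5 times)
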